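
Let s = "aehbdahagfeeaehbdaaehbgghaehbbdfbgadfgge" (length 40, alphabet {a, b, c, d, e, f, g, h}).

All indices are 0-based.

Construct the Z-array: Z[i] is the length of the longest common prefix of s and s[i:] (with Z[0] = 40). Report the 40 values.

[40, 0, 0, 0, 0, 1, 0, 1, 0, 0, 0, 0, 6, 0, 0, 0, 0, 1, 4, 0, 0, 0, 0, 0, 0, 4, 0, 0, 0, 0, 0, 0, 0, 0, 1, 0, 0, 0, 0, 0]

Z[0]=40
i=1: outside box; Z[1]=0
i=2: outside box; Z[2]=0
i=3: outside box; Z[3]=0
i=4: outside box; Z[4]=0
i=5: outside box; Z[5]=1 scan→box=[5,6)
i=6: outside box; Z[6]=0
i=7: outside box; Z[7]=1 scan→box=[7,8)
i=8: outside box; Z[8]=0
i=9: outside box; Z[9]=0
i=10: outside box; Z[10]=0
i=11: outside box; Z[11]=0
i=12: outside box; Z[12]=6 scan→box=[12,18)
i=13: min(r-i=5, Z[1]=0)=0; Z[13]=0
i=14: min(r-i=4, Z[2]=0)=0; Z[14]=0
i=15: min(r-i=3, Z[3]=0)=0; Z[15]=0
i=16: min(r-i=2, Z[4]=0)=0; Z[16]=0
i=17: min(r-i=1, Z[5]=1)=1; Z[17]=1
i=18: outside box; Z[18]=4 scan→box=[18,22)
i=19: min(r-i=3, Z[1]=0)=0; Z[19]=0
i=20: min(r-i=2, Z[2]=0)=0; Z[20]=0
i=21: min(r-i=1, Z[3]=0)=0; Z[21]=0
i=22: outside box; Z[22]=0
i=23: outside box; Z[23]=0
i=24: outside box; Z[24]=0
i=25: outside box; Z[25]=4 scan→box=[25,29)
i=26: min(r-i=3, Z[1]=0)=0; Z[26]=0
i=27: min(r-i=2, Z[2]=0)=0; Z[27]=0
i=28: min(r-i=1, Z[3]=0)=0; Z[28]=0
i=29: outside box; Z[29]=0
i=30: outside box; Z[30]=0
i=31: outside box; Z[31]=0
i=32: outside box; Z[32]=0
i=33: outside box; Z[33]=0
i=34: outside box; Z[34]=1 scan→box=[34,35)
i=35: outside box; Z[35]=0
i=36: outside box; Z[36]=0
i=37: outside box; Z[37]=0
i=38: outside box; Z[38]=0
i=39: outside box; Z[39]=0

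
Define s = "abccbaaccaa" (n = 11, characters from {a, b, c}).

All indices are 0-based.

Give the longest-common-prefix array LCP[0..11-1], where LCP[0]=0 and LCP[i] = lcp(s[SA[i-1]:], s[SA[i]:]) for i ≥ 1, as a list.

rank→(start, suffix):
  0 → (10, 'a')
  1 → (9, 'aa')
  2 → (5, 'aaccaa')
  3 → (0, 'abccbaaccaa')
  4 → (6, 'accaa')
  5 → (4, 'baaccaa')
  6 → (1, 'bccbaaccaa')
  7 → (8, 'caa')
  8 → (3, 'cbaaccaa')
  9 → (7, 'ccaa')
  10 → (2, 'ccbaaccaa')

SA = [10, 9, 5, 0, 6, 4, 1, 8, 3, 7, 2]
rank  pair      lcp
   1  s[10:],s[9:]  1  'a'
   2  s[9:],s[5:]  2  'aa'
   3  s[5:],s[0:]  1  'a'
   4  s[0:],s[6:]  1  'a'
   5  s[6:],s[4:]  0  ''
   6  s[4:],s[1:]  1  'b'
   7  s[1:],s[8:]  0  ''
   8  s[8:],s[3:]  1  'c'
   9  s[3:],s[7:]  1  'c'
  10  s[7:],s[2:]  2  'cc'

[0, 1, 2, 1, 1, 0, 1, 0, 1, 1, 2]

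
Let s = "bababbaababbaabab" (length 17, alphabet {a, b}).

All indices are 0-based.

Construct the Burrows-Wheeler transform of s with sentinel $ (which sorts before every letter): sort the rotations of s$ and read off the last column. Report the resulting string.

rank  rotation            last
    0  $bababbaababbaabab  b
    1  aabab$bababbaababb  b
    2  aababbaabab$bababb  b
    3  ab$bababbaababbaab  b
    4  abab$bababbaababba  a
    5  ababbaabab$bababba  a
    6  ababbaababbaabab$b  b
    7  abbaabab$bababbaab  b
    8  abbaababbaabab$bab  b
    9  b$bababbaababbaaba  a
   10  baabab$bababbaabab  b
   11  baababbaabab$babab  b
   12  bab$bababbaababbaa  a
   13  bababbaababbaabab$  $
   14  babbaabab$bababbaa  a
   15  babbaababbaabab$ba  a
   16  bbaabab$bababbaaba  a
   17  bbaababbaabab$baba  a

bbbbaabbbabba$aaaa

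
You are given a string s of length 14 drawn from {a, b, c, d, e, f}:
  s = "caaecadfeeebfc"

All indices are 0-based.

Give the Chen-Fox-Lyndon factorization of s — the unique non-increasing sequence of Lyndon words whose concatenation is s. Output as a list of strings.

["c", "aaecadfeeebfc"]

emit factor 1: 'c' (i=0, period=1)
emit factor 2: 'aaecadfeeebfc' (i=1, period=13)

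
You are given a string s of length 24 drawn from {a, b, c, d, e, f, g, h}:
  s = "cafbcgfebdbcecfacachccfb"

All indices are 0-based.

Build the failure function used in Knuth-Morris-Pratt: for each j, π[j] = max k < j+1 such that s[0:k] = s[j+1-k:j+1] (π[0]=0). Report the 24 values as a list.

π[0] = 0
j=1 s[j]='a': π[1]=0 (border '')
j=2 s[j]='f': π[2]=0 (border '')
j=3 s[j]='b': π[3]=0 (border '')
j=4 s[j]='c': π[4]=1 (border 'c')
j=5 s[j]='g': k: 1→0; π[5]=0 (border '')
j=6 s[j]='f': π[6]=0 (border '')
j=7 s[j]='e': π[7]=0 (border '')
j=8 s[j]='b': π[8]=0 (border '')
j=9 s[j]='d': π[9]=0 (border '')
j=10 s[j]='b': π[10]=0 (border '')
j=11 s[j]='c': π[11]=1 (border 'c')
j=12 s[j]='e': k: 1→0; π[12]=0 (border '')
j=13 s[j]='c': π[13]=1 (border 'c')
j=14 s[j]='f': k: 1→0; π[14]=0 (border '')
j=15 s[j]='a': π[15]=0 (border '')
j=16 s[j]='c': π[16]=1 (border 'c')
j=17 s[j]='a': π[17]=2 (border 'ca')
j=18 s[j]='c': k: 2→0; π[18]=1 (border 'c')
j=19 s[j]='h': k: 1→0; π[19]=0 (border '')
j=20 s[j]='c': π[20]=1 (border 'c')
j=21 s[j]='c': k: 1→0; π[21]=1 (border 'c')
j=22 s[j]='f': k: 1→0; π[22]=0 (border '')
j=23 s[j]='b': π[23]=0 (border '')

[0, 0, 0, 0, 1, 0, 0, 0, 0, 0, 0, 1, 0, 1, 0, 0, 1, 2, 1, 0, 1, 1, 0, 0]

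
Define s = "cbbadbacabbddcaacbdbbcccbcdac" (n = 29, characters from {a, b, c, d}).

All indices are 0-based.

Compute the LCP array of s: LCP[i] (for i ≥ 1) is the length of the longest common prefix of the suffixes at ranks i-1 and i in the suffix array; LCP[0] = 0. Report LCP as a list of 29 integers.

[0, 1, 1, 2, 2, 1, 0, 2, 1, 2, 2, 1, 2, 1, 2, 0, 1, 2, 1, 2, 2, 1, 2, 1, 0, 1, 2, 1, 1]

sorted suffixes:
  #0 SA[0]=14  'aacbdbbcccbcdac'
  #1 SA[1]=8  'abbddcaacbdbbcccbcdac'
  #2 SA[2]=27  'ac'
  #3 SA[3]=6  'acabbddcaacbdbbcccbcdac'
  #4 SA[4]=15  'acbdbbcccbcdac'
  #5 SA[5]=3  'adbacabbddcaacbdbbcccbcdac'
  #6 SA[6]=5  'bacabbddcaacbdbbcccbcdac'
  #7 SA[7]=2  'badbacabbddcaacbdbbcccbcdac'
  #8 SA[8]=1  'bbadbacabbddcaacbdbbcccbcdac'
  #9 SA[9]=19  'bbcccbcdac'
  #10 SA[10]=9  'bbddcaacbdbbcccbcdac'
  #11 SA[11]=20  'bcccbcdac'
  #12 SA[12]=24  'bcdac'
  #13 SA[13]=17  'bdbbcccbcdac'
  #14 SA[14]=10  'bddcaacbdbbcccbcdac'
  #15 SA[15]=28  'c'
  #16 SA[16]=13  'caacbdbbcccbcdac'
  #17 SA[17]=7  'cabbddcaacbdbbcccbcdac'
  #18 SA[18]=0  'cbbadbacabbddcaacbdbbcccbcdac'
  #19 SA[19]=23  'cbcdac'
  #20 SA[20]=16  'cbdbbcccbcdac'
  #21 SA[21]=22  'ccbcdac'
  #22 SA[22]=21  'cccbcdac'
  #23 SA[23]=25  'cdac'
  #24 SA[24]=26  'dac'
  #25 SA[25]=4  'dbacabbddcaacbdbbcccbcdac'
  #26 SA[26]=18  'dbbcccbcdac'
  #27 SA[27]=12  'dcaacbdbbcccbcdac'
  #28 SA[28]=11  'ddcaacbdbbcccbcdac'

SA = [14, 8, 27, 6, 15, 3, 5, 2, 1, 19, 9, 20, 24, 17, 10, 28, 13, 7, 0, 23, 16, 22, 21, 25, 26, 4, 18, 12, 11]
i: (SA[i-1],SA[i]) lcp shared
  1: (14,8) 1 'a'
  2: (8,27) 1 'a'
  3: (27,6) 2 'ac'
  4: (6,15) 2 'ac'
  5: (15,3) 1 'a'
  6: (3,5) 0 ''
  7: (5,2) 2 'ba'
  8: (2,1) 1 'b'
  9: (1,19) 2 'bb'
  10: (19,9) 2 'bb'
  11: (9,20) 1 'b'
  12: (20,24) 2 'bc'
  13: (24,17) 1 'b'
  14: (17,10) 2 'bd'
  15: (10,28) 0 ''
  16: (28,13) 1 'c'
  17: (13,7) 2 'ca'
  18: (7,0) 1 'c'
  19: (0,23) 2 'cb'
  20: (23,16) 2 'cb'
  21: (16,22) 1 'c'
  22: (22,21) 2 'cc'
  23: (21,25) 1 'c'
  24: (25,26) 0 ''
  25: (26,4) 1 'd'
  26: (4,18) 2 'db'
  27: (18,12) 1 'd'
  28: (12,11) 1 'd'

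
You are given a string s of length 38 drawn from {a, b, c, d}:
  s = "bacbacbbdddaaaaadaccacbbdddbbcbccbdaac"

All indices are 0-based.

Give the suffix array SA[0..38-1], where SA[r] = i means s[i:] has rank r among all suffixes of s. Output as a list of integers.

rank | idx | suffix
   0 |  11 | aaaaadaccacbbdddbbcbccbdaac
   1 |  12 | aaaadaccacbbdddbbcbccbdaac
   2 |  13 | aaadaccacbbdddbbcbccbdaac
   3 |  35 | aac
   4 |  14 | aadaccacbbdddbbcbccbdaac
   5 |  36 | ac
   6 |   1 | acbacbbdddaaaaadaccacbbdddbbcbccbdaac
   7 |   4 | acbbdddaaaaadaccacbbdddbbcbccbdaac
   8 |  20 | acbbdddbbcbccbdaac
   9 |  17 | accacbbdddbbcbccbdaac
  10 |  15 | adaccacbbdddbbcbccbdaac
  11 |   0 | bacbacbbdddaaaaadaccacbbdddbbcbccbdaac
  12 |   3 | bacbbdddaaaaadaccacbbdddbbcbccbdaac
  13 |  27 | bbcbccbdaac
  14 |   6 | bbdddaaaaadaccacbbdddbbcbccbdaac
  15 |  22 | bbdddbbcbccbdaac
  16 |  28 | bcbccbdaac
  17 |  30 | bccbdaac
  18 |  33 | bdaac
  19 |   7 | bdddaaaaadaccacbbdddbbcbccbdaac
  20 |  23 | bdddbbcbccbdaac
  21 |  37 | c
  22 |  19 | cacbbdddbbcbccbdaac
  23 |   2 | cbacbbdddaaaaadaccacbbdddbbcbccbdaac
  24 |   5 | cbbdddaaaaadaccacbbdddbbcbccbdaac
  25 |  21 | cbbdddbbcbccbdaac
  26 |  29 | cbccbdaac
  27 |  32 | cbdaac
  28 |  18 | ccacbbdddbbcbccbdaac
  29 |  31 | ccbdaac
  30 |  10 | daaaaadaccacbbdddbbcbccbdaac
  31 |  34 | daac
  32 |  16 | daccacbbdddbbcbccbdaac
  33 |  26 | dbbcbccbdaac
  34 |   9 | ddaaaaadaccacbbdddbbcbccbdaac
  35 |  25 | ddbbcbccbdaac
  36 |   8 | dddaaaaadaccacbbdddbbcbccbdaac
  37 |  24 | dddbbcbccbdaac

[11, 12, 13, 35, 14, 36, 1, 4, 20, 17, 15, 0, 3, 27, 6, 22, 28, 30, 33, 7, 23, 37, 19, 2, 5, 21, 29, 32, 18, 31, 10, 34, 16, 26, 9, 25, 8, 24]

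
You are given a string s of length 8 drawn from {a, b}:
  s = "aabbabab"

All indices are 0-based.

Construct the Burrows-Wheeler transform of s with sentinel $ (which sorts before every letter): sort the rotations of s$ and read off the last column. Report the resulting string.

rank  rotation   last
    0  $aabbabab  b
    1  aabbabab$  $
    2  ab$aabbab  b
    3  abab$aabb  b
    4  abbabab$a  a
    5  b$aabbaba  a
    6  bab$aabba  a
    7  babab$aab  b
    8  bbabab$aa  a

b$bbaaaba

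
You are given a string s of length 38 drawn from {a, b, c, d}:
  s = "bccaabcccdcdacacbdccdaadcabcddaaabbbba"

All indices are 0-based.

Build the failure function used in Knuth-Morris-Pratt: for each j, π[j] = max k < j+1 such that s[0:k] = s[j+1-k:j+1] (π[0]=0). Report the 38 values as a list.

[0, 0, 0, 0, 0, 1, 2, 3, 0, 0, 0, 0, 0, 0, 0, 0, 1, 0, 0, 0, 0, 0, 0, 0, 0, 0, 1, 2, 0, 0, 0, 0, 0, 1, 1, 1, 1, 0]

π[0] = 0
j=1 s[j]='c': π[1]=0 (border '')
j=2 s[j]='c': π[2]=0 (border '')
j=3 s[j]='a': π[3]=0 (border '')
j=4 s[j]='a': π[4]=0 (border '')
j=5 s[j]='b': π[5]=1 (border 'b')
j=6 s[j]='c': π[6]=2 (border 'bc')
j=7 s[j]='c': π[7]=3 (border 'bcc')
j=8 s[j]='c': k: 3→0; π[8]=0 (border '')
j=9 s[j]='d': π[9]=0 (border '')
j=10 s[j]='c': π[10]=0 (border '')
j=11 s[j]='d': π[11]=0 (border '')
j=12 s[j]='a': π[12]=0 (border '')
j=13 s[j]='c': π[13]=0 (border '')
j=14 s[j]='a': π[14]=0 (border '')
j=15 s[j]='c': π[15]=0 (border '')
j=16 s[j]='b': π[16]=1 (border 'b')
j=17 s[j]='d': k: 1→0; π[17]=0 (border '')
j=18 s[j]='c': π[18]=0 (border '')
j=19 s[j]='c': π[19]=0 (border '')
j=20 s[j]='d': π[20]=0 (border '')
j=21 s[j]='a': π[21]=0 (border '')
j=22 s[j]='a': π[22]=0 (border '')
j=23 s[j]='d': π[23]=0 (border '')
j=24 s[j]='c': π[24]=0 (border '')
j=25 s[j]='a': π[25]=0 (border '')
j=26 s[j]='b': π[26]=1 (border 'b')
j=27 s[j]='c': π[27]=2 (border 'bc')
j=28 s[j]='d': k: 2→0; π[28]=0 (border '')
j=29 s[j]='d': π[29]=0 (border '')
j=30 s[j]='a': π[30]=0 (border '')
j=31 s[j]='a': π[31]=0 (border '')
j=32 s[j]='a': π[32]=0 (border '')
j=33 s[j]='b': π[33]=1 (border 'b')
j=34 s[j]='b': k: 1→0; π[34]=1 (border 'b')
j=35 s[j]='b': k: 1→0; π[35]=1 (border 'b')
j=36 s[j]='b': k: 1→0; π[36]=1 (border 'b')
j=37 s[j]='a': k: 1→0; π[37]=0 (border '')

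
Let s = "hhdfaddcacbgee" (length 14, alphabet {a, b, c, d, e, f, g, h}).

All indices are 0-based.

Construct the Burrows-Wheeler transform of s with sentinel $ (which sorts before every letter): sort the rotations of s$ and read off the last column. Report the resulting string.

rank  rotation         last
    0  $hhdfaddcacbgee  e
    1  acbgee$hhdfaddc  c
    2  addcacbgee$hhdf  f
    3  bgee$hhdfaddcac  c
    4  cacbgee$hhdfadd  d
    5  cbgee$hhdfaddca  a
    6  dcacbgee$hhdfad  d
    7  ddcacbgee$hhdfa  a
    8  dfaddcacbgee$hh  h
    9  e$hhdfaddcacbge  e
   10  ee$hhdfaddcacbg  g
   11  faddcacbgee$hhd  d
   12  gee$hhdfaddcacb  b
   13  hdfaddcacbgee$h  h
   14  hhdfaddcacbgee$  $

ecfcdadahegdbh$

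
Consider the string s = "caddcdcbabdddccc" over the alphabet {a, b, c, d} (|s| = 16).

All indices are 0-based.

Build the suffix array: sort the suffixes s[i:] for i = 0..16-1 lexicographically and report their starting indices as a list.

[8, 1, 7, 9, 15, 0, 6, 14, 13, 4, 5, 12, 3, 11, 2, 10]

sorted suffixes:
  #0 SA[0]=8  'abdddccc'
  #1 SA[1]=1  'addcdcbabdddccc'
  #2 SA[2]=7  'babdddccc'
  #3 SA[3]=9  'bdddccc'
  #4 SA[4]=15  'c'
  #5 SA[5]=0  'caddcdcbabdddccc'
  #6 SA[6]=6  'cbabdddccc'
  #7 SA[7]=14  'cc'
  #8 SA[8]=13  'ccc'
  #9 SA[9]=4  'cdcbabdddccc'
  #10 SA[10]=5  'dcbabdddccc'
  #11 SA[11]=12  'dccc'
  #12 SA[12]=3  'dcdcbabdddccc'
  #13 SA[13]=11  'ddccc'
  #14 SA[14]=2  'ddcdcbabdddccc'
  #15 SA[15]=10  'dddccc'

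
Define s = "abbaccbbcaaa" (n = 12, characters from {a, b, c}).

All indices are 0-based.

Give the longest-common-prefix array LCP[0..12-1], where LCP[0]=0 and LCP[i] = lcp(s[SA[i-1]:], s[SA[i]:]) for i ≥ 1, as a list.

sorted suffixes:
  #0 SA[0]=11  'a'
  #1 SA[1]=10  'aa'
  #2 SA[2]=9  'aaa'
  #3 SA[3]=0  'abbaccbbcaaa'
  #4 SA[4]=3  'accbbcaaa'
  #5 SA[5]=2  'baccbbcaaa'
  #6 SA[6]=1  'bbaccbbcaaa'
  #7 SA[7]=6  'bbcaaa'
  #8 SA[8]=7  'bcaaa'
  #9 SA[9]=8  'caaa'
  #10 SA[10]=5  'cbbcaaa'
  #11 SA[11]=4  'ccbbcaaa'

SA = [11, 10, 9, 0, 3, 2, 1, 6, 7, 8, 5, 4]
i: (SA[i-1],SA[i]) lcp shared
  1: (11,10) 1 'a'
  2: (10,9) 2 'aa'
  3: (9,0) 1 'a'
  4: (0,3) 1 'a'
  5: (3,2) 0 ''
  6: (2,1) 1 'b'
  7: (1,6) 2 'bb'
  8: (6,7) 1 'b'
  9: (7,8) 0 ''
  10: (8,5) 1 'c'
  11: (5,4) 1 'c'

[0, 1, 2, 1, 1, 0, 1, 2, 1, 0, 1, 1]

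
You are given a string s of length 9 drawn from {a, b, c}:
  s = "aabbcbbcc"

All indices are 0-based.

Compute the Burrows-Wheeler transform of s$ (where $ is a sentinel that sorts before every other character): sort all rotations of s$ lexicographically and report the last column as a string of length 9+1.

c$aacbbcbb

rank  rotation    last
    0  $aabbcbbcc  c
    1  aabbcbbcc$  $
    2  abbcbbcc$a  a
    3  bbcbbcc$aa  a
    4  bbcc$aabbc  c
    5  bcbbcc$aab  b
    6  bcc$aabbcb  b
    7  c$aabbcbbc  c
    8  cbbcc$aabb  b
    9  cc$aabbcbb  b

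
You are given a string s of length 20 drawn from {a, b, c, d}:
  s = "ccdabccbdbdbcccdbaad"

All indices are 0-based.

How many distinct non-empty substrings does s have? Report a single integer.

183

sorted suffixes:
  #0 SA[0]=17  'aad'
  #1 SA[1]=3  'abccbdbdbcccdbaad'
  #2 SA[2]=18  'ad'
  #3 SA[3]=16  'baad'
  #4 SA[4]=4  'bccbdbdbcccdbaad'
  #5 SA[5]=11  'bcccdbaad'
  #6 SA[6]=9  'bdbcccdbaad'
  #7 SA[7]=7  'bdbdbcccdbaad'
  #8 SA[8]=6  'cbdbdbcccdbaad'
  #9 SA[9]=5  'ccbdbdbcccdbaad'
  #10 SA[10]=12  'cccdbaad'
  #11 SA[11]=0  'ccdabccbdbdbcccdbaad'
  #12 SA[12]=13  'ccdbaad'
  #13 SA[13]=1  'cdabccbdbdbcccdbaad'
  #14 SA[14]=14  'cdbaad'
  #15 SA[15]=19  'd'
  #16 SA[16]=2  'dabccbdbdbcccdbaad'
  #17 SA[17]=15  'dbaad'
  #18 SA[18]=10  'dbcccdbaad'
  #19 SA[19]=8  'dbdbcccdbaad'

SA = [17, 3, 18, 16, 4, 11, 9, 7, 6, 5, 12, 0, 13, 1, 14, 19, 2, 15, 10, 8]
rank  pair      lcp
   1  s[17:],s[3:]  1  'a'
   2  s[3:],s[18:]  1  'a'
   3  s[18:],s[16:]  0  ''
   4  s[16:],s[4:]  1  'b'
   5  s[4:],s[11:]  3  'bcc'
   6  s[11:],s[9:]  1  'b'
   7  s[9:],s[7:]  3  'bdb'
   8  s[7:],s[6:]  0  ''
   9  s[6:],s[5:]  1  'c'
  10  s[5:],s[12:]  2  'cc'
  11  s[12:],s[0:]  2  'cc'
  12  s[0:],s[13:]  3  'ccd'
  13  s[13:],s[1:]  1  'c'
  14  s[1:],s[14:]  2  'cd'
  15  s[14:],s[19:]  0  ''
  16  s[19:],s[2:]  1  'd'
  17  s[2:],s[15:]  1  'd'
  18  s[15:],s[10:]  2  'db'
  19  s[10:],s[8:]  2  'db'

n(n+1)/2 = 20·21/2 = 210
Σ LCP = 0 + 1 + 1 + 0 + 1 + 3 + 1 + 3 + 0 + 1 + 2 + 2 + 3 + 1 + 2 + 0 + 1 + 1 + 2 + 2 = 27
distinct = 210 − 27 = 183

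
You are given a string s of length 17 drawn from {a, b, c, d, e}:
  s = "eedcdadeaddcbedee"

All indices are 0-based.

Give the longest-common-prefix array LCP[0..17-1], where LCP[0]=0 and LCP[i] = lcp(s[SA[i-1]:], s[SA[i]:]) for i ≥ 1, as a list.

[0, 2, 0, 0, 1, 0, 1, 2, 1, 1, 2, 0, 1, 1, 2, 1, 2]

rank→(start, suffix):
  0 → (8, 'addcbedee')
  1 → (5, 'adeaddcbedee')
  2 → (12, 'bedee')
  3 → (11, 'cbedee')
  4 → (3, 'cdadeaddcbedee')
  5 → (4, 'dadeaddcbedee')
  6 → (10, 'dcbedee')
  7 → (2, 'dcdadeaddcbedee')
  8 → (9, 'ddcbedee')
  9 → (6, 'deaddcbedee')
  10 → (14, 'dee')
  11 → (16, 'e')
  12 → (7, 'eaddcbedee')
  13 → (1, 'edcdadeaddcbedee')
  14 → (13, 'edee')
  15 → (15, 'ee')
  16 → (0, 'eedcdadeaddcbedee')

SA = [8, 5, 12, 11, 3, 4, 10, 2, 9, 6, 14, 16, 7, 1, 13, 15, 0]
rank  pair      lcp
   1  s[8:],s[5:]  2  'ad'
   2  s[5:],s[12:]  0  ''
   3  s[12:],s[11:]  0  ''
   4  s[11:],s[3:]  1  'c'
   5  s[3:],s[4:]  0  ''
   6  s[4:],s[10:]  1  'd'
   7  s[10:],s[2:]  2  'dc'
   8  s[2:],s[9:]  1  'd'
   9  s[9:],s[6:]  1  'd'
  10  s[6:],s[14:]  2  'de'
  11  s[14:],s[16:]  0  ''
  12  s[16:],s[7:]  1  'e'
  13  s[7:],s[1:]  1  'e'
  14  s[1:],s[13:]  2  'ed'
  15  s[13:],s[15:]  1  'e'
  16  s[15:],s[0:]  2  'ee'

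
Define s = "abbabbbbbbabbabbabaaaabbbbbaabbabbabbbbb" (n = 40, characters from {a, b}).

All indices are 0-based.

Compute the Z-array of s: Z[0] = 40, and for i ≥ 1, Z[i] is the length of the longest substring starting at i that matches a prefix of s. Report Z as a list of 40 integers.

[40, 0, 0, 3, 0, 0, 0, 0, 0, 0, 6, 0, 0, 5, 0, 0, 2, 0, 1, 1, 1, 3, 0, 0, 0, 0, 0, 1, 6, 0, 0, 9, 0, 0, 3, 0, 0, 0, 0, 0]

Z[0]=40
i=1: i≥r, start 0; Z[1]=0
i=2: i≥r, start 0; Z[2]=0
i=3: i≥r, start 0; Z[3]=3 scan→box=[3,6)
i=4: min(r-i=2, Z[1]=0)=0; Z[4]=0
i=5: min(r-i=1, Z[2]=0)=0; Z[5]=0
i=6: i≥r, start 0; Z[6]=0
i=7: i≥r, start 0; Z[7]=0
i=8: i≥r, start 0; Z[8]=0
i=9: i≥r, start 0; Z[9]=0
i=10: i≥r, start 0; Z[10]=6 scan→box=[10,16)
i=11: min(r-i=5, Z[1]=0)=0; Z[11]=0
i=12: min(r-i=4, Z[2]=0)=0; Z[12]=0
i=13: min(r-i=3, Z[3]=3)=3; Z[13]=5 scan→box=[13,18)
i=14: min(r-i=4, Z[1]=0)=0; Z[14]=0
i=15: min(r-i=3, Z[2]=0)=0; Z[15]=0
i=16: min(r-i=2, Z[3]=3)=2; Z[16]=2
i=17: min(r-i=1, Z[4]=0)=0; Z[17]=0
i=18: i≥r, start 0; Z[18]=1 scan→box=[18,19)
i=19: i≥r, start 0; Z[19]=1 scan→box=[19,20)
i=20: i≥r, start 0; Z[20]=1 scan→box=[20,21)
i=21: i≥r, start 0; Z[21]=3 scan→box=[21,24)
i=22: min(r-i=2, Z[1]=0)=0; Z[22]=0
i=23: min(r-i=1, Z[2]=0)=0; Z[23]=0
i=24: i≥r, start 0; Z[24]=0
i=25: i≥r, start 0; Z[25]=0
i=26: i≥r, start 0; Z[26]=0
i=27: i≥r, start 0; Z[27]=1 scan→box=[27,28)
i=28: i≥r, start 0; Z[28]=6 scan→box=[28,34)
i=29: min(r-i=5, Z[1]=0)=0; Z[29]=0
i=30: min(r-i=4, Z[2]=0)=0; Z[30]=0
i=31: min(r-i=3, Z[3]=3)=3; Z[31]=9 scan→box=[31,40)
i=32: min(r-i=8, Z[1]=0)=0; Z[32]=0
i=33: min(r-i=7, Z[2]=0)=0; Z[33]=0
i=34: min(r-i=6, Z[3]=3)=3; Z[34]=3
i=35: min(r-i=5, Z[4]=0)=0; Z[35]=0
i=36: min(r-i=4, Z[5]=0)=0; Z[36]=0
i=37: min(r-i=3, Z[6]=0)=0; Z[37]=0
i=38: min(r-i=2, Z[7]=0)=0; Z[38]=0
i=39: min(r-i=1, Z[8]=0)=0; Z[39]=0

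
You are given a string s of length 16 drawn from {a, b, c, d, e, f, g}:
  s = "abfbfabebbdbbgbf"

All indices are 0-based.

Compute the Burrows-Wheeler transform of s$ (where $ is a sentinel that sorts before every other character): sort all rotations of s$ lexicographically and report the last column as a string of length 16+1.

ff$edbagfabbbbbbb

rank  rotation           last
    0  $abfbfabebbdbbgbf  f
    1  abebbdbbgbf$abfbf  f
    2  abfbfabebbdbbgbf$  $
    3  bbdbbgbf$abfbfabe  e
    4  bbgbf$abfbfabebbd  d
    5  bdbbgbf$abfbfabeb  b
    6  bebbdbbgbf$abfbfa  a
    7  bf$abfbfabebbdbbg  g
    8  bfabebbdbbgbf$abf  f
    9  bfbfabebbdbbgbf$a  a
   10  bgbf$abfbfabebbdb  b
   11  dbbgbf$abfbfabebb  b
   12  ebbdbbgbf$abfbfab  b
   13  f$abfbfabebbdbbgb  b
   14  fabebbdbbgbf$abfb  b
   15  fbfabebbdbbgbf$ab  b
   16  gbf$abfbfabebbdbb  b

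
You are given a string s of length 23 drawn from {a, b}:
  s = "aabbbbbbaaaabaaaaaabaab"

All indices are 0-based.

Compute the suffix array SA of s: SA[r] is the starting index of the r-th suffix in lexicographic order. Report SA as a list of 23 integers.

[13, 14, 8, 15, 9, 16, 20, 10, 17, 0, 21, 11, 18, 1, 22, 12, 7, 19, 6, 5, 4, 3, 2]

rank→(start, suffix):
  0 → (13, 'aaaaaabaab')
  1 → (14, 'aaaaabaab')
  2 → (8, 'aaaabaaaaaabaab')
  3 → (15, 'aaaabaab')
  4 → (9, 'aaabaaaaaabaab')
  5 → (16, 'aaabaab')
  6 → (20, 'aab')
  7 → (10, 'aabaaaaaabaab')
  8 → (17, 'aabaab')
  9 → (0, 'aabbbbbbaaaabaaaaaabaab')
  10 → (21, 'ab')
  11 → (11, 'abaaaaaabaab')
  12 → (18, 'abaab')
  13 → (1, 'abbbbbbaaaabaaaaaabaab')
  14 → (22, 'b')
  15 → (12, 'baaaaaabaab')
  16 → (7, 'baaaabaaaaaabaab')
  17 → (19, 'baab')
  18 → (6, 'bbaaaabaaaaaabaab')
  19 → (5, 'bbbaaaabaaaaaabaab')
  20 → (4, 'bbbbaaaabaaaaaabaab')
  21 → (3, 'bbbbbaaaabaaaaaabaab')
  22 → (2, 'bbbbbbaaaabaaaaaabaab')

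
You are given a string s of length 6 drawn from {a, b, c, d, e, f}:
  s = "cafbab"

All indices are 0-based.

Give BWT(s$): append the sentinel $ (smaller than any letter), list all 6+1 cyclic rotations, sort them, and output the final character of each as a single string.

rank  rotation last
    0  $cafbab  b
    1  ab$cafb  b
    2  afbab$c  c
    3  b$cafba  a
    4  bab$caf  f
    5  cafbab$  $
    6  fbab$ca  a

bbcaf$a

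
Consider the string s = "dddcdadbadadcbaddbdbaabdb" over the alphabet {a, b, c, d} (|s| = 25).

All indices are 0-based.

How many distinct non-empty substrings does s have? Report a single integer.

rank→(start, suffix):
  0 → (20, 'aabdb')
  1 → (21, 'abdb')
  2 → (8, 'adadcbaddbdbaabdb')
  3 → (5, 'adbadadcbaddbdbaabdb')
  4 → (10, 'adcbaddbdbaabdb')
  5 → (14, 'addbdbaabdb')
  6 → (24, 'b')
  7 → (19, 'baabdb')
  8 → (7, 'badadcbaddbdbaabdb')
  9 → (13, 'baddbdbaabdb')
  10 → (22, 'bdb')
  11 → (17, 'bdbaabdb')
  12 → (12, 'cbaddbdbaabdb')
  13 → (3, 'cdadbadadcbaddbdbaabdb')
  14 → (4, 'dadbadadcbaddbdbaabdb')
  15 → (9, 'dadcbaddbdbaabdb')
  16 → (23, 'db')
  17 → (18, 'dbaabdb')
  18 → (6, 'dbadadcbaddbdbaabdb')
  19 → (16, 'dbdbaabdb')
  20 → (11, 'dcbaddbdbaabdb')
  21 → (2, 'dcdadbadadcbaddbdbaabdb')
  22 → (15, 'ddbdbaabdb')
  23 → (1, 'ddcdadbadadcbaddbdbaabdb')
  24 → (0, 'dddcdadbadadcbaddbdbaabdb')

SA = [20, 21, 8, 5, 10, 14, 24, 19, 7, 13, 22, 17, 12, 3, 4, 9, 23, 18, 6, 16, 11, 2, 15, 1, 0]
[i] adj suffixes → lcp
  [1] 20/21 → 1 ('a')
  [2] 21/8 → 1 ('a')
  [3] 8/5 → 2 ('ad')
  [4] 5/10 → 2 ('ad')
  [5] 10/14 → 2 ('ad')
  [6] 14/24 → 0 ('')
  [7] 24/19 → 1 ('b')
  [8] 19/7 → 2 ('ba')
  [9] 7/13 → 3 ('bad')
  [10] 13/22 → 1 ('b')
  [11] 22/17 → 3 ('bdb')
  [12] 17/12 → 0 ('')
  [13] 12/3 → 1 ('c')
  [14] 3/4 → 0 ('')
  [15] 4/9 → 3 ('dad')
  [16] 9/23 → 1 ('d')
  [17] 23/18 → 2 ('db')
  [18] 18/6 → 3 ('dba')
  [19] 6/16 → 2 ('db')
  [20] 16/11 → 1 ('d')
  [21] 11/2 → 2 ('dc')
  [22] 2/15 → 1 ('d')
  [23] 15/1 → 2 ('dd')
  [24] 1/0 → 2 ('dd')

n(n+1)/2 = 25·26/2 = 325
Σ LCP = 0 + 1 + 1 + 2 + 2 + 2 + 0 + 1 + 2 + 3 + 1 + 3 + 0 + 1 + 0 + 3 + 1 + 2 + 3 + 2 + 1 + 2 + 1 + 2 + 2 = 38
distinct = 325 − 38 = 287

287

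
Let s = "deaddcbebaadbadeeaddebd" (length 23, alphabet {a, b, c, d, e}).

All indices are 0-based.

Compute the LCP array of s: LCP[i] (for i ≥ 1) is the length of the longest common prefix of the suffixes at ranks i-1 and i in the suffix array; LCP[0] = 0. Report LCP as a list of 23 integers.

sorted suffixes:
  #0 SA[0]=9  'aadbadeeaddebd'
  #1 SA[1]=10  'adbadeeaddebd'
  #2 SA[2]=2  'addcbebaadbadeeaddebd'
  #3 SA[3]=17  'addebd'
  #4 SA[4]=13  'adeeaddebd'
  #5 SA[5]=8  'baadbadeeaddebd'
  #6 SA[6]=12  'badeeaddebd'
  #7 SA[7]=21  'bd'
  #8 SA[8]=6  'bebaadbadeeaddebd'
  #9 SA[9]=5  'cbebaadbadeeaddebd'
  #10 SA[10]=22  'd'
  #11 SA[11]=11  'dbadeeaddebd'
  #12 SA[12]=4  'dcbebaadbadeeaddebd'
  #13 SA[13]=3  'ddcbebaadbadeeaddebd'
  #14 SA[14]=18  'ddebd'
  #15 SA[15]=0  'deaddcbebaadbadeeaddebd'
  #16 SA[16]=19  'debd'
  #17 SA[17]=14  'deeaddebd'
  #18 SA[18]=1  'eaddcbebaadbadeeaddebd'
  #19 SA[19]=16  'eaddebd'
  #20 SA[20]=7  'ebaadbadeeaddebd'
  #21 SA[21]=20  'ebd'
  #22 SA[22]=15  'eeaddebd'

SA = [9, 10, 2, 17, 13, 8, 12, 21, 6, 5, 22, 11, 4, 3, 18, 0, 19, 14, 1, 16, 7, 20, 15]
i: (SA[i-1],SA[i]) lcp shared
  1: (9,10) 1 'a'
  2: (10,2) 2 'ad'
  3: (2,17) 3 'add'
  4: (17,13) 2 'ad'
  5: (13,8) 0 ''
  6: (8,12) 2 'ba'
  7: (12,21) 1 'b'
  8: (21,6) 1 'b'
  9: (6,5) 0 ''
  10: (5,22) 0 ''
  11: (22,11) 1 'd'
  12: (11,4) 1 'd'
  13: (4,3) 1 'd'
  14: (3,18) 2 'dd'
  15: (18,0) 1 'd'
  16: (0,19) 2 'de'
  17: (19,14) 2 'de'
  18: (14,1) 0 ''
  19: (1,16) 4 'eadd'
  20: (16,7) 1 'e'
  21: (7,20) 2 'eb'
  22: (20,15) 1 'e'

[0, 1, 2, 3, 2, 0, 2, 1, 1, 0, 0, 1, 1, 1, 2, 1, 2, 2, 0, 4, 1, 2, 1]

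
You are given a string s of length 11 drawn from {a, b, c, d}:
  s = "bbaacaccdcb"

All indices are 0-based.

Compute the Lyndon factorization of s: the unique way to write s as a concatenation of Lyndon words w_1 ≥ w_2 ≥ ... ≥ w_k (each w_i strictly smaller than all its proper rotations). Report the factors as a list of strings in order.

["b", "b", "aacaccdcb"]

emit factor 1: 'b' (i=0, period=1)
emit factor 2: 'b' (i=1, period=1)
emit factor 3: 'aacaccdcb' (i=2, period=9)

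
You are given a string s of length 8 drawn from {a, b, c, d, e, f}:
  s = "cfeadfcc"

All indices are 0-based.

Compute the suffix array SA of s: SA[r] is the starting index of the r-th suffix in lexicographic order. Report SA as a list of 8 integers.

[3, 7, 6, 0, 4, 2, 5, 1]

rank→(start, suffix):
  0 → (3, 'adfcc')
  1 → (7, 'c')
  2 → (6, 'cc')
  3 → (0, 'cfeadfcc')
  4 → (4, 'dfcc')
  5 → (2, 'eadfcc')
  6 → (5, 'fcc')
  7 → (1, 'feadfcc')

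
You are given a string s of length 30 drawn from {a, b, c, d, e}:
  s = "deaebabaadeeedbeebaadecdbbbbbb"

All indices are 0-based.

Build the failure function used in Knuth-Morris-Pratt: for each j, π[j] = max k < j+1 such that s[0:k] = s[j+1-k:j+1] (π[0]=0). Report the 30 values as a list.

[0, 0, 0, 0, 0, 0, 0, 0, 0, 1, 2, 0, 0, 1, 0, 0, 0, 0, 0, 0, 1, 2, 0, 1, 0, 0, 0, 0, 0, 0]

π[0] = 0
j=1 s[j]='e': π[1]=0 (border '')
j=2 s[j]='a': π[2]=0 (border '')
j=3 s[j]='e': π[3]=0 (border '')
j=4 s[j]='b': π[4]=0 (border '')
j=5 s[j]='a': π[5]=0 (border '')
j=6 s[j]='b': π[6]=0 (border '')
j=7 s[j]='a': π[7]=0 (border '')
j=8 s[j]='a': π[8]=0 (border '')
j=9 s[j]='d': π[9]=1 (border 'd')
j=10 s[j]='e': π[10]=2 (border 'de')
j=11 s[j]='e': k: 2→0; π[11]=0 (border '')
j=12 s[j]='e': π[12]=0 (border '')
j=13 s[j]='d': π[13]=1 (border 'd')
j=14 s[j]='b': k: 1→0; π[14]=0 (border '')
j=15 s[j]='e': π[15]=0 (border '')
j=16 s[j]='e': π[16]=0 (border '')
j=17 s[j]='b': π[17]=0 (border '')
j=18 s[j]='a': π[18]=0 (border '')
j=19 s[j]='a': π[19]=0 (border '')
j=20 s[j]='d': π[20]=1 (border 'd')
j=21 s[j]='e': π[21]=2 (border 'de')
j=22 s[j]='c': k: 2→0; π[22]=0 (border '')
j=23 s[j]='d': π[23]=1 (border 'd')
j=24 s[j]='b': k: 1→0; π[24]=0 (border '')
j=25 s[j]='b': π[25]=0 (border '')
j=26 s[j]='b': π[26]=0 (border '')
j=27 s[j]='b': π[27]=0 (border '')
j=28 s[j]='b': π[28]=0 (border '')
j=29 s[j]='b': π[29]=0 (border '')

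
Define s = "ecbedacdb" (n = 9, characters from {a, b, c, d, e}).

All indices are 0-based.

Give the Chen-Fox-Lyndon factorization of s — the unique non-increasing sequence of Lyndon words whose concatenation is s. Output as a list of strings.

emit factor 1: 'e' (i=0, period=1)
emit factor 2: 'c' (i=1, period=1)
emit factor 3: 'bed' (i=2, period=3)
emit factor 4: 'acdb' (i=5, period=4)

["e", "c", "bed", "acdb"]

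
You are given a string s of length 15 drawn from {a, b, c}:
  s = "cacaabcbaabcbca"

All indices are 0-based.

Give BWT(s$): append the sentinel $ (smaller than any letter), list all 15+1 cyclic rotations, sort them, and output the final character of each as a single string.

rank  rotation          last
    0  $cacaabcbaabcbca  a
    1  a$cacaabcbaabcbc  c
    2  aabcbaabcbca$cac  c
    3  aabcbca$cacaabcb  b
    4  abcbaabcbca$caca  a
    5  abcbca$cacaabcba  a
    6  acaabcbaabcbca$c  c
    7  baabcbca$cacaabc  c
    8  bca$cacaabcbaabc  c
    9  bcbaabcbca$cacaa  a
   10  bcbca$cacaabcbaa  a
   11  ca$cacaabcbaabcb  b
   12  caabcbaabcbca$ca  a
   13  cacaabcbaabcbca$  $
   14  cbaabcbca$cacaab  b
   15  cbca$cacaabcbaab  b

accbaacccaaba$bb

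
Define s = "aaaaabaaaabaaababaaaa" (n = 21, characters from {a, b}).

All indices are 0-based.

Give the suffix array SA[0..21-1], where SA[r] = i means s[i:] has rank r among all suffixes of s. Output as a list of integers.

sorted suffixes:
  #0 SA[0]=20  'a'
  #1 SA[1]=19  'aa'
  #2 SA[2]=18  'aaa'
  #3 SA[3]=17  'aaaa'
  #4 SA[4]=0  'aaaaabaaaabaaababaaaa'
  #5 SA[5]=1  'aaaabaaaabaaababaaaa'
  #6 SA[6]=6  'aaaabaaababaaaa'
  #7 SA[7]=2  'aaabaaaabaaababaaaa'
  #8 SA[8]=7  'aaabaaababaaaa'
  #9 SA[9]=11  'aaababaaaa'
  #10 SA[10]=3  'aabaaaabaaababaaaa'
  #11 SA[11]=8  'aabaaababaaaa'
  #12 SA[12]=12  'aababaaaa'
  #13 SA[13]=15  'abaaaa'
  #14 SA[14]=4  'abaaaabaaababaaaa'
  #15 SA[15]=9  'abaaababaaaa'
  #16 SA[16]=13  'ababaaaa'
  #17 SA[17]=16  'baaaa'
  #18 SA[18]=5  'baaaabaaababaaaa'
  #19 SA[19]=10  'baaababaaaa'
  #20 SA[20]=14  'babaaaa'

[20, 19, 18, 17, 0, 1, 6, 2, 7, 11, 3, 8, 12, 15, 4, 9, 13, 16, 5, 10, 14]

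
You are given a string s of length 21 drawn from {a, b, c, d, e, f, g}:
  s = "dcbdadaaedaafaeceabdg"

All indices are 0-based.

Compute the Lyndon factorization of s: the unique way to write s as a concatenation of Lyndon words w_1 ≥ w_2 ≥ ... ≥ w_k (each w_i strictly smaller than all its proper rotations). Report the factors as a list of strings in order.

["d", "c", "bd", "ad", "aaedaafaeceabdg"]

emit factor 1: 'd' (i=0, period=1)
emit factor 2: 'c' (i=1, period=1)
emit factor 3: 'bd' (i=2, period=2)
emit factor 4: 'ad' (i=4, period=2)
emit factor 5: 'aaedaafaeceabdg' (i=6, period=15)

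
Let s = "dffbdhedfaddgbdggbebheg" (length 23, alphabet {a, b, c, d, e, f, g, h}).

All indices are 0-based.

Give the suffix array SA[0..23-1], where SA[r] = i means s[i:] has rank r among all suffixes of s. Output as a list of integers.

[9, 13, 3, 17, 19, 10, 7, 0, 11, 14, 4, 18, 6, 21, 8, 2, 1, 22, 12, 16, 15, 5, 20]

rank→(start, suffix):
  0 → (9, 'addgbdggbebheg')
  1 → (13, 'bdggbebheg')
  2 → (3, 'bdhedfaddgbdggbebheg')
  3 → (17, 'bebheg')
  4 → (19, 'bheg')
  5 → (10, 'ddgbdggbebheg')
  6 → (7, 'dfaddgbdggbebheg')
  7 → (0, 'dffbdhedfaddgbdggbebheg')
  8 → (11, 'dgbdggbebheg')
  9 → (14, 'dggbebheg')
  10 → (4, 'dhedfaddgbdggbebheg')
  11 → (18, 'ebheg')
  12 → (6, 'edfaddgbdggbebheg')
  13 → (21, 'eg')
  14 → (8, 'faddgbdggbebheg')
  15 → (2, 'fbdhedfaddgbdggbebheg')
  16 → (1, 'ffbdhedfaddgbdggbebheg')
  17 → (22, 'g')
  18 → (12, 'gbdggbebheg')
  19 → (16, 'gbebheg')
  20 → (15, 'ggbebheg')
  21 → (5, 'hedfaddgbdggbebheg')
  22 → (20, 'heg')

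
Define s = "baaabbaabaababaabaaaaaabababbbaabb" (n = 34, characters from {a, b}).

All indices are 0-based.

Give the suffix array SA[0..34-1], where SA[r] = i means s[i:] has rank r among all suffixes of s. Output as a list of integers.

[17, 18, 19, 20, 1, 14, 6, 9, 21, 30, 2, 15, 12, 7, 10, 22, 24, 31, 3, 26, 33, 16, 0, 13, 5, 8, 29, 11, 23, 25, 32, 4, 28, 27]

rank→(start, suffix):
  0 → (17, 'aaaaaabababbbaabb')
  1 → (18, 'aaaaabababbbaabb')
  2 → (19, 'aaaabababbbaabb')
  3 → (20, 'aaabababbbaabb')
  4 → (1, 'aaabbaabaababaabaaaaaabababbbaabb')
  5 → (14, 'aabaaaaaabababbbaabb')
  6 → (6, 'aabaababaabaaaaaabababbbaabb')
  7 → (9, 'aababaabaaaaaabababbbaabb')
  8 → (21, 'aabababbbaabb')
  9 → (30, 'aabb')
  10 → (2, 'aabbaabaababaabaaaaaabababbbaabb')
  11 → (15, 'abaaaaaabababbbaabb')
  12 → (12, 'abaabaaaaaabababbbaabb')
  13 → (7, 'abaababaabaaaaaabababbbaabb')
  14 → (10, 'ababaabaaaaaabababbbaabb')
  15 → (22, 'abababbbaabb')
  16 → (24, 'ababbbaabb')
  17 → (31, 'abb')
  18 → (3, 'abbaabaababaabaaaaaabababbbaabb')
  19 → (26, 'abbbaabb')
  20 → (33, 'b')
  21 → (16, 'baaaaaabababbbaabb')
  22 → (0, 'baaabbaabaababaabaaaaaabababbbaabb')
  23 → (13, 'baabaaaaaabababbbaabb')
  24 → (5, 'baabaababaabaaaaaabababbbaabb')
  25 → (8, 'baababaabaaaaaabababbbaabb')
  26 → (29, 'baabb')
  27 → (11, 'babaabaaaaaabababbbaabb')
  28 → (23, 'bababbbaabb')
  29 → (25, 'babbbaabb')
  30 → (32, 'bb')
  31 → (4, 'bbaabaababaabaaaaaabababbbaabb')
  32 → (28, 'bbaabb')
  33 → (27, 'bbbaabb')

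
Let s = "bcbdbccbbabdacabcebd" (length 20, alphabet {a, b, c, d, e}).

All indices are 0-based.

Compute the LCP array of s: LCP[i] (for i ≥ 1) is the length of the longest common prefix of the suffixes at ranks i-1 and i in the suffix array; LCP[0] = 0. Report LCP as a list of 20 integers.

[0, 2, 1, 0, 1, 1, 2, 2, 1, 2, 2, 0, 1, 2, 1, 1, 0, 1, 1, 0]

rank→(start, suffix):
  0 → (14, 'abcebd')
  1 → (9, 'abdacabcebd')
  2 → (12, 'acabcebd')
  3 → (8, 'babdacabcebd')
  4 → (7, 'bbabdacabcebd')
  5 → (0, 'bcbdbccbbabdacabcebd')
  6 → (4, 'bccbbabdacabcebd')
  7 → (15, 'bcebd')
  8 → (18, 'bd')
  9 → (10, 'bdacabcebd')
  10 → (2, 'bdbccbbabdacabcebd')
  11 → (13, 'cabcebd')
  12 → (6, 'cbbabdacabcebd')
  13 → (1, 'cbdbccbbabdacabcebd')
  14 → (5, 'ccbbabdacabcebd')
  15 → (16, 'cebd')
  16 → (19, 'd')
  17 → (11, 'dacabcebd')
  18 → (3, 'dbccbbabdacabcebd')
  19 → (17, 'ebd')

SA = [14, 9, 12, 8, 7, 0, 4, 15, 18, 10, 2, 13, 6, 1, 5, 16, 19, 11, 3, 17]
[i] adj suffixes → lcp
  [1] 14/9 → 2 ('ab')
  [2] 9/12 → 1 ('a')
  [3] 12/8 → 0 ('')
  [4] 8/7 → 1 ('b')
  [5] 7/0 → 1 ('b')
  [6] 0/4 → 2 ('bc')
  [7] 4/15 → 2 ('bc')
  [8] 15/18 → 1 ('b')
  [9] 18/10 → 2 ('bd')
  [10] 10/2 → 2 ('bd')
  [11] 2/13 → 0 ('')
  [12] 13/6 → 1 ('c')
  [13] 6/1 → 2 ('cb')
  [14] 1/5 → 1 ('c')
  [15] 5/16 → 1 ('c')
  [16] 16/19 → 0 ('')
  [17] 19/11 → 1 ('d')
  [18] 11/3 → 1 ('d')
  [19] 3/17 → 0 ('')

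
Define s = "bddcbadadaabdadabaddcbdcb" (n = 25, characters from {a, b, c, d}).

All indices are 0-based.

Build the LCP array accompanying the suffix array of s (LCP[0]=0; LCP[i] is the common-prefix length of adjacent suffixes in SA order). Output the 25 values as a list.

[0, 1, 2, 1, 3, 3, 2, 0, 1, 3, 1, 2, 2, 0, 2, 2, 0, 2, 2, 4, 1, 3, 3, 1, 4]

rank→(start, suffix):
  0 → (9, 'aabdadabaddcbdcb')
  1 → (15, 'abaddcbdcb')
  2 → (10, 'abdadabaddcbdcb')
  3 → (7, 'adaabdadabaddcbdcb')
  4 → (13, 'adabaddcbdcb')
  5 → (5, 'adadaabdadabaddcbdcb')
  6 → (17, 'addcbdcb')
  7 → (24, 'b')
  8 → (4, 'badadaabdadabaddcbdcb')
  9 → (16, 'baddcbdcb')
  10 → (11, 'bdadabaddcbdcb')
  11 → (21, 'bdcb')
  12 → (0, 'bddcbadadaabdadabaddcbdcb')
  13 → (23, 'cb')
  14 → (3, 'cbadadaabdadabaddcbdcb')
  15 → (20, 'cbdcb')
  16 → (8, 'daabdadabaddcbdcb')
  17 → (14, 'dabaddcbdcb')
  18 → (6, 'dadaabdadabaddcbdcb')
  19 → (12, 'dadabaddcbdcb')
  20 → (22, 'dcb')
  21 → (2, 'dcbadadaabdadabaddcbdcb')
  22 → (19, 'dcbdcb')
  23 → (1, 'ddcbadadaabdadabaddcbdcb')
  24 → (18, 'ddcbdcb')

SA = [9, 15, 10, 7, 13, 5, 17, 24, 4, 16, 11, 21, 0, 23, 3, 20, 8, 14, 6, 12, 22, 2, 19, 1, 18]
rank  pair      lcp
   1  s[9:],s[15:]  1  'a'
   2  s[15:],s[10:]  2  'ab'
   3  s[10:],s[7:]  1  'a'
   4  s[7:],s[13:]  3  'ada'
   5  s[13:],s[5:]  3  'ada'
   6  s[5:],s[17:]  2  'ad'
   7  s[17:],s[24:]  0  ''
   8  s[24:],s[4:]  1  'b'
   9  s[4:],s[16:]  3  'bad'
  10  s[16:],s[11:]  1  'b'
  11  s[11:],s[21:]  2  'bd'
  12  s[21:],s[0:]  2  'bd'
  13  s[0:],s[23:]  0  ''
  14  s[23:],s[3:]  2  'cb'
  15  s[3:],s[20:]  2  'cb'
  16  s[20:],s[8:]  0  ''
  17  s[8:],s[14:]  2  'da'
  18  s[14:],s[6:]  2  'da'
  19  s[6:],s[12:]  4  'dada'
  20  s[12:],s[22:]  1  'd'
  21  s[22:],s[2:]  3  'dcb'
  22  s[2:],s[19:]  3  'dcb'
  23  s[19:],s[1:]  1  'd'
  24  s[1:],s[18:]  4  'ddcb'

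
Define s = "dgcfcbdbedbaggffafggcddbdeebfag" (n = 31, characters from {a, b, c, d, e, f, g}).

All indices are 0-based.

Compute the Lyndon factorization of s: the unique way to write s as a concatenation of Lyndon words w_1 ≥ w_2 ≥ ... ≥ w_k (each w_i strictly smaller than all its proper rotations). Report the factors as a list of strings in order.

["dg", "cf", "c", "bdbed", "b", "aggff", "afggcddbdeebfag"]

emit factor 1: 'dg' (i=0, period=2)
emit factor 2: 'cf' (i=2, period=2)
emit factor 3: 'c' (i=4, period=1)
emit factor 4: 'bdbed' (i=5, period=5)
emit factor 5: 'b' (i=10, period=1)
emit factor 6: 'aggff' (i=11, period=5)
emit factor 7: 'afggcddbdeebfag' (i=16, period=15)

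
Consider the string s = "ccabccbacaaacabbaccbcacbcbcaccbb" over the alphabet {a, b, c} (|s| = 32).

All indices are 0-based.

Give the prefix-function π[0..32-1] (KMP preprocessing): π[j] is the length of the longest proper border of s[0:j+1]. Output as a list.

[0, 1, 0, 0, 1, 2, 0, 0, 1, 0, 0, 0, 1, 0, 0, 0, 0, 1, 2, 0, 1, 0, 1, 0, 1, 0, 1, 0, 1, 2, 0, 0]

π[0] = 0
j=1 s[j]='c': π[1]=1 (border 'c')
j=2 s[j]='a': k: 1→0; π[2]=0 (border '')
j=3 s[j]='b': π[3]=0 (border '')
j=4 s[j]='c': π[4]=1 (border 'c')
j=5 s[j]='c': π[5]=2 (border 'cc')
j=6 s[j]='b': k: 2→1→0; π[6]=0 (border '')
j=7 s[j]='a': π[7]=0 (border '')
j=8 s[j]='c': π[8]=1 (border 'c')
j=9 s[j]='a': k: 1→0; π[9]=0 (border '')
j=10 s[j]='a': π[10]=0 (border '')
j=11 s[j]='a': π[11]=0 (border '')
j=12 s[j]='c': π[12]=1 (border 'c')
j=13 s[j]='a': k: 1→0; π[13]=0 (border '')
j=14 s[j]='b': π[14]=0 (border '')
j=15 s[j]='b': π[15]=0 (border '')
j=16 s[j]='a': π[16]=0 (border '')
j=17 s[j]='c': π[17]=1 (border 'c')
j=18 s[j]='c': π[18]=2 (border 'cc')
j=19 s[j]='b': k: 2→1→0; π[19]=0 (border '')
j=20 s[j]='c': π[20]=1 (border 'c')
j=21 s[j]='a': k: 1→0; π[21]=0 (border '')
j=22 s[j]='c': π[22]=1 (border 'c')
j=23 s[j]='b': k: 1→0; π[23]=0 (border '')
j=24 s[j]='c': π[24]=1 (border 'c')
j=25 s[j]='b': k: 1→0; π[25]=0 (border '')
j=26 s[j]='c': π[26]=1 (border 'c')
j=27 s[j]='a': k: 1→0; π[27]=0 (border '')
j=28 s[j]='c': π[28]=1 (border 'c')
j=29 s[j]='c': π[29]=2 (border 'cc')
j=30 s[j]='b': k: 2→1→0; π[30]=0 (border '')
j=31 s[j]='b': π[31]=0 (border '')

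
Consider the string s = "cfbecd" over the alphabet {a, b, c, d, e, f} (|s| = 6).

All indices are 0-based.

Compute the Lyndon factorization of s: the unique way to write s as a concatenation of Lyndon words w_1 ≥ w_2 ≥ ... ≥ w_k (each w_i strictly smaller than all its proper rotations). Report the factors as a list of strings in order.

emit factor 1: 'cf' (i=0, period=2)
emit factor 2: 'becd' (i=2, period=4)

["cf", "becd"]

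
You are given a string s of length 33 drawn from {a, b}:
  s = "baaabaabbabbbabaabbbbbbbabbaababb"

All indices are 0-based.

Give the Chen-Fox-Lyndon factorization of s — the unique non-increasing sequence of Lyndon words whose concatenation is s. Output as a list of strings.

["b", "aaabaabbabbbabaabbbbbbbabbaababb"]

emit factor 1: 'b' (i=0, period=1)
emit factor 2: 'aaabaabbabbbabaabbbbbbbabbaababb' (i=1, period=32)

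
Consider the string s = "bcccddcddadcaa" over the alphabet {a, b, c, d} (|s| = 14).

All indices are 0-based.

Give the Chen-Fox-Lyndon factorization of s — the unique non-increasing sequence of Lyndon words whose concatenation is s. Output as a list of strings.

["bcccddcdd", "adc", "a", "a"]

emit factor 1: 'bcccddcdd' (i=0, period=9)
emit factor 2: 'adc' (i=9, period=3)
emit factor 3: 'a' (i=12, period=1)
emit factor 4: 'a' (i=13, period=1)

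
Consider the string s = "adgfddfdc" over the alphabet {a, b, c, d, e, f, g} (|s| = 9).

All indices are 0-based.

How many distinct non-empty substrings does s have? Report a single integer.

40

rank | idx | suffix
   0 |   0 | adgfddfdc
   1 |   8 | c
   2 |   7 | dc
   3 |   4 | ddfdc
   4 |   5 | dfdc
   5 |   1 | dgfddfdc
   6 |   6 | fdc
   7 |   3 | fddfdc
   8 |   2 | gfddfdc

SA = [0, 8, 7, 4, 5, 1, 6, 3, 2]
[i] adj suffixes → lcp
  [1] 0/8 → 0 ('')
  [2] 8/7 → 0 ('')
  [3] 7/4 → 1 ('d')
  [4] 4/5 → 1 ('d')
  [5] 5/1 → 1 ('d')
  [6] 1/6 → 0 ('')
  [7] 6/3 → 2 ('fd')
  [8] 3/2 → 0 ('')

n(n+1)/2 = 9·10/2 = 45
Σ LCP = 0 + 0 + 0 + 1 + 1 + 1 + 0 + 2 + 0 = 5
distinct = 45 − 5 = 40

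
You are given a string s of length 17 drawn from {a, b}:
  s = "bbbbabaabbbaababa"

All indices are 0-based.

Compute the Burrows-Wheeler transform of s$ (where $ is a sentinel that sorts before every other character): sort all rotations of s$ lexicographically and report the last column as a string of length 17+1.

abbbbbaaabaabbbab$

rank  rotation            last
    0  $bbbbabaabbbaababa  a
    1  a$bbbbabaabbbaabab  b
    2  aababa$bbbbabaabbb  b
    3  aabbbaababa$bbbbab  b
    4  aba$bbbbabaabbbaab  b
    5  abaabbbaababa$bbbb  b
    6  ababa$bbbbabaabbba  a
    7  abbbaababa$bbbbaba  a
    8  ba$bbbbabaabbbaaba  a
    9  baababa$bbbbabaabb  b
   10  baabbbaababa$bbbba  a
   11  baba$bbbbabaabbbaa  a
   12  babaabbbaababa$bbb  b
   13  bbaababa$bbbbabaab  b
   14  bbabaabbbaababa$bb  b
   15  bbbaababa$bbbbabaa  a
   16  bbbabaabbbaababa$b  b
   17  bbbbabaabbbaababa$  $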